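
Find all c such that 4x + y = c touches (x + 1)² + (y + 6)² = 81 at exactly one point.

c = −10 ± 9√17

The line touches the circle iff its distance from (−1, −6) is 9:
|4·(−1) + 1·(−6) − c| / √17 = 9
|c − (−10)| = 9√17.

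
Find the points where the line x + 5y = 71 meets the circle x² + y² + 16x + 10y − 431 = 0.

Express y = (71 − x)/5 and substitute into the circle:
26x² + 208x − 2184 = 0  ⟹  x² + 8x − 84 = 0
x = 6 or x = −14, giving (6, 13) and (−14, 17).

(−14, 17) and (6, 13)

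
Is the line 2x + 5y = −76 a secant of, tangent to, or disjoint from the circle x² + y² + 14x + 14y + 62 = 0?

secant

Substituting the line into the circle gives 29x² + 514x + 2006 = 0.
Discriminant = (514)² − 4·29·(2006) = 31500 > 0.
Two real roots: the line is a secant.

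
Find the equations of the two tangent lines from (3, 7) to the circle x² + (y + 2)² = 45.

2x + y = 13 and x − 2y = −11

Write the tangent as mx − y + (7 − m·(3)) = 0 and set its distance from the centre to 3√5:
[m·(−3) − (−9)]² = 45(m² + 1)
2m² + 3m − 2 = 0, so m = −2 or m = 1/2.
Through (3, 7) these give 2x + y = 13 and x − 2y = −11.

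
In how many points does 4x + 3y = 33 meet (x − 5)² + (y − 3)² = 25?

2

Substituting the line into the circle gives 25x² − 282x + 576 = 0.
Discriminant = (−282)² − 4·25·(576) = 21924 > 0.
Two real roots: the line is a secant.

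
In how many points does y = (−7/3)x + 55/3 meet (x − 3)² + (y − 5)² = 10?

2

Substituting the line into the circle gives 58x² − 614x + 1591 = 0.
Discriminant = (−614)² − 4·58·(1591) = 7884 > 0.
Two real roots: the line is a secant.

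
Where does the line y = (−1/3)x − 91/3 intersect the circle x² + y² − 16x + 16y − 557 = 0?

(−10, −27) and (11, −34)

From the line, y = (−91 − x)/3. Substituting:
10x² − 10x − 1100 = 0  ⟹  x² − x − 110 = 0
x = 11 or x = −10, giving (11, −34) and (−10, −27).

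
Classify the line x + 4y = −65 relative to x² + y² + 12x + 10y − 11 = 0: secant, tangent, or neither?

neither

Substituting the line into the circle gives 17x² + 282x + 1449 = 0.
Discriminant = (282)² − 4·17·(1449) = −19008 < 0.
No real roots: the line does not meet the circle.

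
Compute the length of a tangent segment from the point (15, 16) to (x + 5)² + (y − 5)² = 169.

The centre is (−5, 5) and r = 13. The square of the distance from P to the centre is 400 + 121 = 521.
By the tangent–radius right angle, tangent length = √(|PO|² − r²) = √352 = 4√22.

4√22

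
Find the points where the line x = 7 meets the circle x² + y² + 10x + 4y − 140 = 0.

The line gives x = 7. Substituting into the circle:
y² + 4y − 21 = 0
y = 3 or y = −7, giving (7, 3) and (7, −7).

(7, −7) and (7, 3)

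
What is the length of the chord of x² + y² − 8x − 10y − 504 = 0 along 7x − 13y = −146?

3√218

The distance from (4, 5) to the line is 109/√218, and r² = 545.
Half the chord is √(r² − d²) = √(981/2), so the full chord is 3√218.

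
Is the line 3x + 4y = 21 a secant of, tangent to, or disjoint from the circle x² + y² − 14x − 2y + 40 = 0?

d² = (3·7 + 4·1 − (21))²/25 = 16/25; r² = 10.
Since d² < r², the line cuts the circle twice.

secant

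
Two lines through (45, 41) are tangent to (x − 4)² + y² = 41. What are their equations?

5x − 4y = 61 and 4x − 5y = −25

A line y − (41) = m(x − (45)) is tangent when its distance from (4, 0) is √41:
(−41m − (−41))² = 41(m² + 1)
20m² − 41m + 20 = 0, so m = 5/4 or m = 4/5.
With m = 5/4: 5x − 4y = 61. With m = 4/5: 4x − 5y = −25.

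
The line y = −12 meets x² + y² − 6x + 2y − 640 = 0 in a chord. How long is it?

46

Centre (3, −1), r² = 650. Perpendicular distance d from centre to line = |11| / √1 = 11.
Chord = 2√(r² − d²) = 2·√(529) = 46.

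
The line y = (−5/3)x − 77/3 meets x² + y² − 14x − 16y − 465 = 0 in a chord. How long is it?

The distance from (7, 8) to the line is 136/√34, and r² = 578.
Chord = 2√(r² − d²) = 2·√(34) = 2√34.

2√34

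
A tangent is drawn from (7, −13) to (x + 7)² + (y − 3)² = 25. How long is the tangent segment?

With centre O = (−7, 3), |OP|² = 452 and r² = 25.
By the tangent–radius right angle, tangent length = √(|PO|² − r²) = √427.

√427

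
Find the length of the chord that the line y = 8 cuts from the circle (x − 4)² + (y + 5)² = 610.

Express y = 8 and substitute into the circle:
x² − 8x − 425 = 0
x = 25 or x = −17, giving (25, 8) and (−17, 8).
Chord length = distance between (25, 8) and (−17, 8) = √1764 = 42.

42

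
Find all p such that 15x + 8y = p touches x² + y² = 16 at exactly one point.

The line touches the circle iff its distance from (0, 0) is 4:
|15·0 + 8·0 − p| / √289 = 4
|p| = 4·17, so p = 68 or p = −68.

p = −68 or p = 68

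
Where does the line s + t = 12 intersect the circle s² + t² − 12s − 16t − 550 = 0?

Substitute t = −s + 12:
2s² − 20s − 598 = 0  ⟹  s² − 10s − 299 = 0
s = 23 or s = −13, giving (23, −11) and (−13, 25).

(−13, 25) and (23, −11)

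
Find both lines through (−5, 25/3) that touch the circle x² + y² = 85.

7x − 6y = −85 and 2x − 9y = −85

Write the tangent as mx − y + (25/3 − m·(−5)) = 0 and set its distance from the centre to √85:
(5m − (−25/3))² = 85(m² + 1)
54m² − 75m + 14 = 0, so m = 7/6 or m = 2/9.
With m = 7/6: 7x − 6y = −85. With m = 2/9: 2x − 9y = −85.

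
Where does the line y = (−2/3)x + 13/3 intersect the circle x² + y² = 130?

(−7, 9) and (11, −3)

Express y = (13 − 2x)/3 and substitute into the circle:
13x² − 52x − 1001 = 0  ⟹  x² − 4x − 77 = 0
x = 11 or x = −7, giving (11, −3) and (−7, 9).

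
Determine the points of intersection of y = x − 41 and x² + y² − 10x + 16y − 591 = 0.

(7, −34) and (31, −10)

Express y = x − 41 and substitute into the circle:
2x² − 76x + 434 = 0  ⟹  x² − 38x + 217 = 0
x = 31 or x = 7, giving (31, −10) and (7, −34).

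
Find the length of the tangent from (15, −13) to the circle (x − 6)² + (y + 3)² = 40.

The centre is (6, −3) and r = 2√10. The square of the distance from P to the centre is 81 + 100 = 181.
The tangent meets the radius at right angles, so tangent² = |PO|² − r² = 181 − 40 = 141.

√141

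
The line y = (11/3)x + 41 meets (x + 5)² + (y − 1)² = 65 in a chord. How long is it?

√130

From the line, y = (123 + 11x)/3. Substituting:
130x² + 2730x + 14040 = 0  ⟹  x² + 21x + 108 = 0
x = −9 or x = −12, giving (−9, 8) and (−12, −3).
Chord length = distance between (−9, 8) and (−12, −3) = √130 = √130.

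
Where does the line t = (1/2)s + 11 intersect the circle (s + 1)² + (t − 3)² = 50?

(−6, 8) and (−2, 10)

Substitute t = (22 + s)/2:
5s² + 40s + 60 = 0  ⟹  s² + 8s + 12 = 0
s = −2 or s = −6, giving (−2, 10) and (−6, 8).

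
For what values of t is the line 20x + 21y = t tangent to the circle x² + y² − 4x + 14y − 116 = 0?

t = −484 or t = 270

Tangency holds when the distance from the centre (2, −7) to the line equals the radius 13:
|20·2 + 21·(−7) − t| / √841 = 13
|t − (−107)| = 13·29, so t = 270 or t = −484.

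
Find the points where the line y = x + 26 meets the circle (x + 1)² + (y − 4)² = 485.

Express y = x + 26 and substitute into the circle:
2x² + 46x = 0  ⟹  x² + 23x = 0
x = 0 or x = −23, giving (0, 26) and (−23, 3).

(−23, 3) and (0, 26)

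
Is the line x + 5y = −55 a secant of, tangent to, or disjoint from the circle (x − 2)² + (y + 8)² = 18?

d² = (1·2 + 5·(−8) − (−55))²/26 = 289/26; r² = 18.
Since d² < r², the line cuts the circle twice.

secant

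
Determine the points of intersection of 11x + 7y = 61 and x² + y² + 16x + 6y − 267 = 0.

Express y = (61 − 11x)/7 and substitute into the circle:
170x² − 1020x − 6800 = 0  ⟹  x² − 6x − 40 = 0
x = 10 or x = −4, giving (10, −7) and (−4, 15).

(−4, 15) and (10, −7)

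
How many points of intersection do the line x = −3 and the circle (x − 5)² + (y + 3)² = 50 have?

d² = (1·5 + 0·(−3) − (−3))² = 64; r² = 50.
Since d² > r², the line lies outside the circle.

0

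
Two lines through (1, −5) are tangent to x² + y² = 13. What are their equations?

2x + 3y = −13 and 3x − 2y = 13

Let a tangent through (1, −5) have slope m. Its distance from (0, 0) must equal √13:
(−1m − (5))² = 13(m² + 1)
6m² − 5m − 6 = 0, so m = −2/3 or m = 3/2.
With m = −2/3: 2x + 3y = −13. With m = 3/2: 3x − 2y = 13.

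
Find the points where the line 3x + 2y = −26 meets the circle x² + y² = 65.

Express y = (−26 − 3x)/2 and substitute into the circle:
13x² + 156x + 416 = 0  ⟹  x² + 12x + 32 = 0
x = −4 or x = −8, giving (−4, −7) and (−8, −1).

(−8, −1) and (−4, −7)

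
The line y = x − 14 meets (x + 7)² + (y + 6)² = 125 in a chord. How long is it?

5√2

Substitute y = x − 14:
2x² − 2x − 12 = 0  ⟹  x² − x − 6 = 0
x = 3 or x = −2, giving (3, −11) and (−2, −16).
|(3, −11) − (−2, −16)| = √((5)² + (5)²) = 5√2.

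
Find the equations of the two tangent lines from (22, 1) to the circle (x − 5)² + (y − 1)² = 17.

A line y − (1) = m(x − (22)) is tangent when its distance from (5, 1) is √17:
[m·(−17) − (0)]² = 17(m² + 1)
16m² − 1 = 0, so m = 1/4 or m = −1/4.
With m = 1/4: x − 4y = 18. With m = −1/4: x + 4y = 26.

x − 4y = 18 and x + 4y = 26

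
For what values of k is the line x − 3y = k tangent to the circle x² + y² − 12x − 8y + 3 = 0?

k = −6 ± 7√10

For a tangent, require d(centre, line) = r = 7.
|1·6 − 3·4 − k| / √10 = 7
|k − (−6)| = 7√10.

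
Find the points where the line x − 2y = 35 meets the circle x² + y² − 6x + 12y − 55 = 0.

(3, −16) and (11, −12)

Substitute y = (−35 + x)/2:
5x² − 70x + 165 = 0  ⟹  x² − 14x + 33 = 0
x = 11 or x = 3, giving (11, −12) and (3, −16).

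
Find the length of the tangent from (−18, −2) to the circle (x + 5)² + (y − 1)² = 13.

Centre (−5, 1), r² = 13. |PO|² = (−13)² + (−3)² = 178.
The tangent meets the radius at right angles, so tangent² = |PO|² − r² = 178 − 13 = 165.

√165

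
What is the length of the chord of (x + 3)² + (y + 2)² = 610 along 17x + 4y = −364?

2√305

Substitute y = (−364 − 17x)/4:
305x² + 12200x + 117120 = 0  ⟹  x² + 40x + 384 = 0
x = −16 or x = −24, giving (−16, −23) and (−24, 11).
|(−16, −23) − (−24, 11)| = √((8)² + (−34)²) = 2√305.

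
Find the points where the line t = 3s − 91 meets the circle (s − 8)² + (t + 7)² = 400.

(24, −19) and (28, −7)

Substitute t = 3s − 91:
10s² − 520s + 6720 = 0  ⟹  s² − 52s + 672 = 0
s = 28 or s = 24, giving (28, −7) and (24, −19).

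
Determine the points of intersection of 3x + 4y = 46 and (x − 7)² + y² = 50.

From the line, y = (46 − 3x)/4. Substituting:
25x² − 500x + 2100 = 0  ⟹  x² − 20x + 84 = 0
x = 14 or x = 6, giving (14, 1) and (6, 7).

(6, 7) and (14, 1)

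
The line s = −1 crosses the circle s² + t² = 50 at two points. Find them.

The line gives s = −1. Substituting into the circle:
t² − 49 = 0
t = 7 or t = −7, giving (−1, 7) and (−1, −7).

(−1, −7) and (−1, 7)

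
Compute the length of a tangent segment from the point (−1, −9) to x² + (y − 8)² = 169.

11

Centre (0, 8), r² = 169. |PO|² = (−1)² + (−17)² = 290.
Power of the point: PT² = |PO|² − r² = 121, so PT = 11.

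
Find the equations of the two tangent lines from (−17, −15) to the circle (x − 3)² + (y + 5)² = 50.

Write the tangent as mx − y + (−15 − m·(−17)) = 0 and set its distance from the centre to 5√2:
[m·(20) − (10)]² = 50(m² + 1)
7m² − 8m + 1 = 0, so m = 1/7 or m = 1.
With m = 1/7: x − 7y = 88. With m = 1: x − y = −2.

x − 7y = 88 and x − y = −2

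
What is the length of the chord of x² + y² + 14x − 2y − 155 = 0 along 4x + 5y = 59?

The distance from (−7, 1) to the line is 82/√41, and r² = 205.
Chord = 2√(r² − d²) = 2·√(41) = 2√41.

2√41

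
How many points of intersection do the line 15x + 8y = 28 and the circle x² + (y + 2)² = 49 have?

Substituting the line into the circle gives 289x² − 1320x − 1200 = 0.
Discriminant = (−1320)² − 4·289·(−1200) = 3129600 > 0.
Two real roots: the line is a secant.

2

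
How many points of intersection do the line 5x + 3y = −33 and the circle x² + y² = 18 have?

d² = (5·0 + 3·0 − (−33))²/34 = 1089/34; r² = 18.
Since d² > r², the line lies outside the circle.

0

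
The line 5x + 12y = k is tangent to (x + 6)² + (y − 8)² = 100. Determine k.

Tangency holds when the distance from the centre (−6, 8) to the line equals the radius 10:
|5·(−6) + 12·8 − k| / √169 = 10
|k − (66)| = 10·13, so k = 196 or k = −64.

k = −64 or k = 196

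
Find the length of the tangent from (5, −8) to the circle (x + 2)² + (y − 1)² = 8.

Centre (−2, 1), r² = 8. |PO|² = (7)² + (−9)² = 130.
By the tangent–radius right angle, tangent length = √(|PO|² − r²) = √122.

√122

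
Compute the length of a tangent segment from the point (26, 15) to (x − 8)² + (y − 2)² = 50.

The centre is (8, 2) and r = 5√2. The square of the distance from P to the centre is 324 + 169 = 493.
By the tangent–radius right angle, tangent length = √(|PO|² − r²) = √443.

√443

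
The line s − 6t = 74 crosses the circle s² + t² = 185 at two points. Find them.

From the line, t = (−74 + s)/6. Substituting:
37s² − 148s − 1184 = 0  ⟹  s² − 4s − 32 = 0
s = 8 or s = −4, giving (8, −11) and (−4, −13).

(−4, −13) and (8, −11)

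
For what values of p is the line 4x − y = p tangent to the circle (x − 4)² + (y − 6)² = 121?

p = 10 ± 11√17

For a tangent, require d(centre, line) = r = 11.
|4·4 − 1·6 − p| / √17 = 11
|p − (10)| = 11√17.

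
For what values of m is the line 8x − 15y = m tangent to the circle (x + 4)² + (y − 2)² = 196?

m = −300 or m = 176

Tangency holds when the distance from the centre (−4, 2) to the line equals the radius 14:
|8·(−4) − 15·2 − m| / √289 = 14
|m − (−62)| = 14·17, so m = 176 or m = −300.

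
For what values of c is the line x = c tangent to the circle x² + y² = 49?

For a tangent, require d(centre, line) = r = 7.
|1·0 + 0·0 − c| / √1 = 7
|c| = 7, so c = 7 or c = −7.

c = −7 or c = 7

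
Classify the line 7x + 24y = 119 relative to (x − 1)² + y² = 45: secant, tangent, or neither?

Substituting the line into the circle gives 625x² − 2818x − 11183 = 0.
Discriminant = (−2818)² − 4·625·(−11183) = 35898624 > 0.
Two real roots: the line is a secant.

secant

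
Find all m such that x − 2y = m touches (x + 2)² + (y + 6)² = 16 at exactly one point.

For a tangent, require d(centre, line) = r = 4.
|1·(−2) − 2·(−6) − m| / √5 = 4
|m − (10)| = 4√5.

m = 10 ± 4√5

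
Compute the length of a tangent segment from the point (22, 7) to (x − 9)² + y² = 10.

4√13

Centre (9, 0), r² = 10. |PO|² = (13)² + (7)² = 218.
Power of the point: PT² = |PO|² − r² = 208, so PT = 4√13.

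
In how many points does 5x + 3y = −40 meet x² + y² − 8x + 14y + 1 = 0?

2

d² = (5·4 + 3·(−7) − (−40))²/34 = 1521/34; r² = 64.
Since d² < r², the line cuts the circle twice.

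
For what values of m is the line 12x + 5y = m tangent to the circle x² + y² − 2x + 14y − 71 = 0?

m = −166 or m = 120

For a tangent, require d(centre, line) = r = 11.
|12·1 + 5·(−7) − m| / √169 = 11
|m − (−23)| = 11·13, so m = 120 or m = −166.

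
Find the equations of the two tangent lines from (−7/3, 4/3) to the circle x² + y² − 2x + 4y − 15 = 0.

Let a tangent through (−7/3, 4/3) have slope m. Its distance from (1, −2) must equal 2√5:
[m·(10/3) − (−10/3)]² = 20(m² + 1)
2m² − 5m + 2 = 0, so m = 1/2 or m = 2.
Through (−7/3, 4/3) these give x − 2y = −5 and 2x − y = −6.

x − 2y = −5 and 2x − y = −6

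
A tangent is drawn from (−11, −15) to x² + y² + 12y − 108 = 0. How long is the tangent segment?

√58

Centre (0, −6), r² = 144. |PO|² = (−11)² + (−9)² = 202.
The tangent meets the radius at right angles, so tangent² = |PO|² − r² = 202 − 144 = 58.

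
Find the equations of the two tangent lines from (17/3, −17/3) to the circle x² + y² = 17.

4x + y = 17 and x + 4y = −17

Let a tangent through (17/3, −17/3) have slope m. Its distance from (0, 0) must equal √17:
(−17/3m − (17/3))² = 17(m² + 1)
4m² + 17m + 4 = 0, so m = −4 or m = −1/4.
With m = −4: 4x + y = 17. With m = −1/4: x + 4y = −17.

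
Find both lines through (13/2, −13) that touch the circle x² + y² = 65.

4x + 7y = −65 and 8x − y = 65

Let a tangent through (13/2, −13) have slope m. Its distance from (0, 0) must equal √65:
(−13/2m − (13))² = 65(m² + 1)
7m² − 52m − 32 = 0, so m = −4/7 or m = 8.
With m = −4/7: 4x + 7y = −65. With m = 8: 8x − y = 65.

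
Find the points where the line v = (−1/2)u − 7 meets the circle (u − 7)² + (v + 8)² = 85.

(−2, −6) and (14, −14)

Substitute v = (−14 − u)/2:
5u² − 60u − 140 = 0  ⟹  u² − 12u − 28 = 0
u = 14 or u = −2, giving (14, −14) and (−2, −6).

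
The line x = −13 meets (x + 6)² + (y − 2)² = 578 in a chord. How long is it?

Centre (−6, 2), r² = 578. Perpendicular distance d from centre to line = |7| / √1 = 7.
Half the chord is √(r² − d²) = √(529), so the full chord is 46.

46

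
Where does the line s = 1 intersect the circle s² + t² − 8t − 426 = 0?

(1, −17) and (1, 25)

The line gives s = 1. Substituting into the circle:
t² − 8t − 425 = 0
t = 25 or t = −17, giving (1, 25) and (1, −17).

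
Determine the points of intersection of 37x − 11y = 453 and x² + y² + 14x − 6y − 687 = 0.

Substitute y = (−453 + 37x)/11:
1490x² − 34270x + 151980 = 0  ⟹  x² − 23x + 102 = 0
x = 17 or x = 6, giving (17, 16) and (6, −21).

(6, −21) and (17, 16)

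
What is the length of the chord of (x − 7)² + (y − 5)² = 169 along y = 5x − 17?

The distance from (7, 5) to the line is 13/√26, and r² = 169.
Half the chord is √(r² − d²) = √(325/2), so the full chord is 5√26.

5√26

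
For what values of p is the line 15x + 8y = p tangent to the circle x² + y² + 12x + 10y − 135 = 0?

For a tangent, require d(centre, line) = r = 14.
|15·(−6) + 8·(−5) − p| / √289 = 14
|p − (−130)| = 14·17, so p = 108 or p = −368.

p = −368 or p = 108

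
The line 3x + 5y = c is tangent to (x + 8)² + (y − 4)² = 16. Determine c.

For a tangent, require d(centre, line) = r = 4.
|3·(−8) + 5·4 − c| / √34 = 4
|c − (−4)| = 4√34.

c = −4 ± 4√34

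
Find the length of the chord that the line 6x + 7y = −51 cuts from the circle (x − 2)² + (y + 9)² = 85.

The distance from (2, −9) to the line is 0/√85, and r² = 85.
Chord = 2√(r² − d²) = 2·√(85) = 2√85.

2√85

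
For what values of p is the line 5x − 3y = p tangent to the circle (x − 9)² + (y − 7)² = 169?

For a tangent, require d(centre, line) = r = 13.
|5·9 − 3·7 − p| / √34 = 13
|p − (24)| = 13√34.

p = 24 ± 13√34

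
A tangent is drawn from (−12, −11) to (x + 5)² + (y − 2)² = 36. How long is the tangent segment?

With centre O = (−5, 2), |OP|² = 218 and r² = 36.
By the tangent–radius right angle, tangent length = √(|PO|² − r²) = √182.

√182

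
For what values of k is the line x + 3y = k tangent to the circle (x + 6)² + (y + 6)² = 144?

k = −24 ± 12√10

For a tangent, require d(centre, line) = r = 12.
|1·(−6) + 3·(−6) − k| / √10 = 12
|k − (−24)| = 12√10.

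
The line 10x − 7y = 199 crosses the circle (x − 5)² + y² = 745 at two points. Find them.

(1, −27) and (29, 13)

From the line, y = (−199 + 10x)/7. Substituting:
149x² − 4470x + 4321 = 0  ⟹  x² − 30x + 29 = 0
x = 29 or x = 1, giving (29, 13) and (1, −27).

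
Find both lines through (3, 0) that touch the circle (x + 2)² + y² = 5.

x − 2y = 3 and x + 2y = 3

A line y − (0) = m(x − (3)) is tangent when its distance from (−2, 0) is √5:
(−5m − (0))² = 5(m² + 1)
4m² − 1 = 0, so m = 1/2 or m = −1/2.
With m = 1/2: x − 2y = 3. With m = −1/2: x + 2y = 3.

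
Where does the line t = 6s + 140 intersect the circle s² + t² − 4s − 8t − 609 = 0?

(−23, 2) and (−21, 14)

From the line, t = 6s + 140. Substituting:
37s² + 1628s + 17871 = 0  ⟹  s² + 44s + 483 = 0
s = −21 or s = −23, giving (−21, 14) and (−23, 2).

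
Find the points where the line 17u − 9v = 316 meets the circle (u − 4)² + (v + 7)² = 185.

From the line, v = (−316 + 17u)/9. Substituting:
370u² − 9250u + 50320 = 0  ⟹  u² − 25u + 136 = 0
u = 17 or u = 8, giving (17, −3) and (8, −20).

(8, −20) and (17, −3)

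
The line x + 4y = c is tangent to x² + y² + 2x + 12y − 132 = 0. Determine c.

c = −25 ± 13√17

Tangency holds when the distance from the centre (−1, −6) to the line equals the radius 13:
|1·(−1) + 4·(−6) − c| / √17 = 13
|c − (−25)| = 13√17.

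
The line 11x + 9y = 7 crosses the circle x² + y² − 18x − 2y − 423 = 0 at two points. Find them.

From the line, y = (7 − 11x)/9. Substituting:
202x² − 1414x − 34340 = 0  ⟹  x² − 7x − 170 = 0
x = 17 or x = −10, giving (17, −20) and (−10, 13).

(−10, 13) and (17, −20)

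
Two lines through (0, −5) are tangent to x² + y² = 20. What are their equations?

x − 2y = 10 and x + 2y = −10

Write the tangent as mx − y + (−5 − m·(0)) = 0 and set its distance from the centre to 2√5:
(0m − (5))² = 20(m² + 1)
4m² − 1 = 0, so m = 1/2 or m = −1/2.
With m = 1/2: x − 2y = 10. With m = −1/2: x + 2y = −10.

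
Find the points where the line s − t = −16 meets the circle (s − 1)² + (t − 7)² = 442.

(−18, −2) and (10, 26)

Substitute t = s + 16:
2s² + 16s − 360 = 0  ⟹  s² + 8s − 180 = 0
s = 10 or s = −18, giving (10, 26) and (−18, −2).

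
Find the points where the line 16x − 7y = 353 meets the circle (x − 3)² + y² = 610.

(12, −23) and (26, 9)

Substitute y = (−353 + 16x)/7:
305x² − 11590x + 95160 = 0  ⟹  x² − 38x + 312 = 0
x = 26 or x = 12, giving (26, 9) and (12, −23).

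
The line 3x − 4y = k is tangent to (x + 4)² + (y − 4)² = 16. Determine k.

k = −48 or k = −8

For a tangent, require d(centre, line) = r = 4.
|3·(−4) − 4·4 − k| / √25 = 4
|k − (−28)| = 4·5, so k = −8 or k = −48.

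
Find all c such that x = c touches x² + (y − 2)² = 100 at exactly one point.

The line touches the circle iff its distance from (0, 2) is 10:
|1·0 + 0·2 − c| / √1 = 10
|c| = 10, so c = 10 or c = −10.

c = −10 or c = 10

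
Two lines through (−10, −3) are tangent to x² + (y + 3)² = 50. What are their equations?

x − y = −7 and x + y = −13

Write the tangent as mx − y + (−3 − m·(−10)) = 0 and set its distance from the centre to 5√2:
[m·(10) − (0)]² = 50(m² + 1)
m² − 1 = 0, so m = 1 or m = −1.
With m = 1: x − y = −7. With m = −1: x + y = −13.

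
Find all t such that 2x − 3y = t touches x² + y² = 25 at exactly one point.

t = ±5√13

The line touches the circle iff its distance from (0, 0) is 5:
|2·0 − 3·0 − t| / √13 = 5
|t| = 5√13.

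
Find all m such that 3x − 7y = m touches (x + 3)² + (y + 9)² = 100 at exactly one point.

The line touches the circle iff its distance from (−3, −9) is 10:
|3·(−3) − 7·(−9) − m| / √58 = 10
|m − (54)| = 10√58.

m = 54 ± 10√58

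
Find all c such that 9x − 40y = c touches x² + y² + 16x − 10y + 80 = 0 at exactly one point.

c = −395 or c = −149

The line touches the circle iff its distance from (−8, 5) is 3:
|9·(−8) − 40·5 − c| / √1681 = 3
|c − (−272)| = 3·41, so c = −149 or c = −395.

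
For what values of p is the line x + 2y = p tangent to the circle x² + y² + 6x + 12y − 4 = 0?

p = −15 ± 7√5

For a tangent, require d(centre, line) = r = 7.
|1·(−3) + 2·(−6) − p| / √5 = 7
|p − (−15)| = 7√5.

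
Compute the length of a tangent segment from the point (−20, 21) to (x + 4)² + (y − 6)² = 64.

√417

The centre is (−4, 6) and r = 8. The square of the distance from P to the centre is 256 + 225 = 481.
The tangent meets the radius at right angles, so tangent² = |PO|² − r² = 481 − 64 = 417.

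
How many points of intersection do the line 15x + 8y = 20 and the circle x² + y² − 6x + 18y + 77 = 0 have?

d² = (15·3 + 8·(−9) − (20))²/289 = 2209/289; r² = 13.
Since d² < r², the line cuts the circle twice.

2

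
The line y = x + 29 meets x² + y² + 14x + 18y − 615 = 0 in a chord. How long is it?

23√2

Substitute y = x + 29:
2x² + 90x + 748 = 0  ⟹  x² + 45x + 374 = 0
x = −11 or x = −34, giving (−11, 18) and (−34, −5).
|(−11, 18) − (−34, −5)| = √((23)² + (23)²) = 23√2.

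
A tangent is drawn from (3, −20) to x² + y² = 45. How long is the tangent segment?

2√91

With centre O = (0, 0), |OP|² = 409 and r² = 45.
Power of the point: PT² = |PO|² − r² = 364, so PT = 2√91.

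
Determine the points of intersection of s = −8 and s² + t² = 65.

(−8, −1) and (−8, 1)

The line gives s = −8. Substituting into the circle:
t² − 1 = 0
t = 1 or t = −1, giving (−8, 1) and (−8, −1).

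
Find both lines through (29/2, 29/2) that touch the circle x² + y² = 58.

Write the tangent as mx − y + (29/2 − m·(29/2)) = 0 and set its distance from the centre to √58:
[m·(−29/2) − (−29/2)]² = 58(m² + 1)
21m² − 58m + 21 = 0, so m = 7/3 or m = 3/7.
With m = 7/3: 7x − 3y = 58. With m = 3/7: 3x − 7y = −58.

7x − 3y = 58 and 3x − 7y = −58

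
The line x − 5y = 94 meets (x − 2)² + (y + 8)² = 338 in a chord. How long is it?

6√26

Substitute y = (−94 + x)/5:
26x² − 208x − 5434 = 0  ⟹  x² − 8x − 209 = 0
x = 19 or x = −11, giving (19, −15) and (−11, −21).
Chord length = distance between (19, −15) and (−11, −21) = √936 = 6√26.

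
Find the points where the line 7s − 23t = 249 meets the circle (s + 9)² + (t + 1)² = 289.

(−17, −16) and (6, −9)

Express t = (−249 + 7s)/23 and substitute into the circle:
578s² + 6358s − 58956 = 0  ⟹  s² + 11s − 102 = 0
s = 6 or s = −17, giving (6, −9) and (−17, −16).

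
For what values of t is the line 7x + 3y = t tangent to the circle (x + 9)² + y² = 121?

Tangency holds when the distance from the centre (−9, 0) to the line equals the radius 11:
|7·(−9) + 3·0 − t| / √58 = 11
|t − (−63)| = 11√58.

t = −63 ± 11√58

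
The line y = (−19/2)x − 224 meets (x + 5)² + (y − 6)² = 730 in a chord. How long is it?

The distance from (−5, 6) to the line is 365/√365, and r² = 730.
Chord = 2√(r² − d²) = 2·√(365) = 2√365.

2√365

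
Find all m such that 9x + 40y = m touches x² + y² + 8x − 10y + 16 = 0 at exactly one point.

The line touches the circle iff its distance from (−4, 5) is 5:
|9·(−4) + 40·5 − m| / √1681 = 5
|m − (164)| = 5·41, so m = 369 or m = −41.

m = −41 or m = 369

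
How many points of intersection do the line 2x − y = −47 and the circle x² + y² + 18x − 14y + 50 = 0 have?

Centre (−9, 7), r² = 80. Distance² from centre to line = (22)²/5 = 484/5.
Since d² > r², the line lies outside the circle.

0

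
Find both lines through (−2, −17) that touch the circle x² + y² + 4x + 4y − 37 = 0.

Write the tangent as mx − y + (−17 − m·(−2)) = 0 and set its distance from the centre to 3√5:
[m·(0) − (15)]² = 45(m² + 1)
m² − 4 = 0, so m = −2 or m = 2.
Through (−2, −17) these give 2x + y = −21 and 2x − y = 13.

2x + y = −21 and 2x − y = 13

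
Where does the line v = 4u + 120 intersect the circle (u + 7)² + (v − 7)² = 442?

(−28, 8) and (−26, 16)

From the line, v = 4u + 120. Substituting:
17u² + 918u + 12376 = 0  ⟹  u² + 54u + 728 = 0
u = −26 or u = −28, giving (−26, 16) and (−28, 8).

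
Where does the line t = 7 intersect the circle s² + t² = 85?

Express t = 7 and substitute into the circle:
s² − 36 = 0
s = 6 or s = −6, giving (6, 7) and (−6, 7).

(−6, 7) and (6, 7)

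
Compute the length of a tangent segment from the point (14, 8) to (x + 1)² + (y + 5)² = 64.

√330

Centre (−1, −5), r² = 64. |PO|² = (15)² + (13)² = 394.
Power of the point: PT² = |PO|² − r² = 330, so PT = √330.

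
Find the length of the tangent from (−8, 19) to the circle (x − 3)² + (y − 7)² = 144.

Centre (3, 7), r² = 144. |PO|² = (−11)² + (12)² = 265.
Power of the point: PT² = |PO|² − r² = 121, so PT = 11.

11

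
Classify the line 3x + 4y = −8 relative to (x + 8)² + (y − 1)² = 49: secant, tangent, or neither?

secant

Substituting the line into the circle gives 25x² + 328x + 384 = 0.
Δ = 107584 − 38400 = 69184.
Two real roots: the line is a secant.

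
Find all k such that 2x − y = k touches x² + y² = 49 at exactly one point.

k = ±7√5

For a tangent, require d(centre, line) = r = 7.
|2·0 − 1·0 − k| / √5 = 7
|k| = 7√5.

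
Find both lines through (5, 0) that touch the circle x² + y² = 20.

Let a tangent through (5, 0) have slope m. Its distance from (0, 0) must equal 2√5:
[m·(−5) − (0)]² = 20(m² + 1)
m² − 4 = 0, so m = −2 or m = 2.
Through (5, 0) these give 2x + y = 10 and 2x − y = 10.

2x + y = 10 and 2x − y = 10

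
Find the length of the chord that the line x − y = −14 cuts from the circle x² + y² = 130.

8√2

Centre (0, 0), r² = 130. Perpendicular distance d from centre to line = |14| / √2 = 14/√2.
Chord = 2√(r² − d²) = 2·√(32) = 8√2.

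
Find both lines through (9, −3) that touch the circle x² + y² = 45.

Let a tangent through (9, −3) have slope m. Its distance from (0, 0) must equal 3√5:
[m·(−9) − (3)]² = 45(m² + 1)
2m² + 3m − 2 = 0, so m = −2 or m = 1/2.
Through (9, −3) these give 2x + y = 15 and x − 2y = 15.

2x + y = 15 and x − 2y = 15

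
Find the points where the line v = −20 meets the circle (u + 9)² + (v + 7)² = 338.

(−22, −20) and (4, −20)

Substitute v = −20:
u² + 18u − 88 = 0
u = 4 or u = −22, giving (4, −20) and (−22, −20).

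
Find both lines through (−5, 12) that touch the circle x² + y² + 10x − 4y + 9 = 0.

2x − y = −22 and 2x + y = 2

A line y − (12) = m(x − (−5)) is tangent when its distance from (−5, 2) is 2√5:
[m·(0) − (−10)]² = 20(m² + 1)
m² − 4 = 0, so m = 2 or m = −2.
With m = 2: 2x − y = −22. With m = −2: 2x + y = 2.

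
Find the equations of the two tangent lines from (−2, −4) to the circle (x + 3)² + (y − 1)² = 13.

A line y − (−4) = m(x − (−2)) is tangent when its distance from (−3, 1) is √13:
[m·(−1) − (5)]² = 13(m² + 1)
6m² − 5m − 6 = 0, so m = 3/2 or m = −2/3.
With m = 3/2: 3x − 2y = 2. With m = −2/3: 2x + 3y = −16.

3x − 2y = 2 and 2x + 3y = −16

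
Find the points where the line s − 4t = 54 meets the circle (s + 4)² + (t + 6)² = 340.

From the line, t = (−54 + s)/4. Substituting:
17s² + 68s − 4284 = 0  ⟹  s² + 4s − 252 = 0
s = 14 or s = −18, giving (14, −10) and (−18, −18).

(−18, −18) and (14, −10)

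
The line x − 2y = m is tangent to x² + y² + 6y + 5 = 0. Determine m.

m = 6 ± 2√5

For a tangent, require d(centre, line) = r = 2.
|1·0 − 2·(−3) − m| / √5 = 2
|m − (6)| = 2√5.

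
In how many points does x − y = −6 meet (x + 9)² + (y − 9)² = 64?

Centre (−9, 9), r² = 64. Distance² from centre to line = (−12)²/2 = 72.
Since d² > r², the line lies outside the circle.

0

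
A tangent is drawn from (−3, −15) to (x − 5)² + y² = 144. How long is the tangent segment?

With centre O = (5, 0), |OP|² = 289 and r² = 144.
The tangent meets the radius at right angles, so tangent² = |PO|² − r² = 289 − 144 = 145.

√145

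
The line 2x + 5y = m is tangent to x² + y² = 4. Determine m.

m = ±2√29

Tangency holds when the distance from the centre (0, 0) to the line equals the radius 2:
|2·0 + 5·0 − m| / √29 = 2
|m| = 2√29.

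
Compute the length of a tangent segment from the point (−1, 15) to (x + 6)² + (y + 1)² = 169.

4√7

Centre (−6, −1), r² = 169. |PO|² = (5)² + (16)² = 281.
Power of the point: PT² = |PO|² − r² = 112, so PT = 4√7.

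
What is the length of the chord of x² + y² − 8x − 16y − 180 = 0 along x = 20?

The line gives x = 20. Substituting into the circle:
y² − 16y + 60 = 0
y = 10 or y = 6, giving (20, 10) and (20, 6).
|(20, 10) − (20, 6)| = √((0)² + (4)²) = 4.

4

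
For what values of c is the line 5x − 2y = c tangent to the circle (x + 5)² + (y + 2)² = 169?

Tangency holds when the distance from the centre (−5, −2) to the line equals the radius 13:
|5·(−5) − 2·(−2) − c| / √29 = 13
|c − (−21)| = 13√29.

c = −21 ± 13√29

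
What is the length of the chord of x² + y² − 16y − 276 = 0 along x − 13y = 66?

Substitute y = (−66 + x)/13:
170x² − 340x − 28560 = 0  ⟹  x² − 2x − 168 = 0
x = 14 or x = −12, giving (14, −4) and (−12, −6).
|(14, −4) − (−12, −6)| = √((26)² + (2)²) = 2√170.

2√170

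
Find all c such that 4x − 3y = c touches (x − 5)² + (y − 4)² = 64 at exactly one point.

c = −32 or c = 48

Tangency holds when the distance from the centre (5, 4) to the line equals the radius 8:
|4·5 − 3·4 − c| / √25 = 8
|c − (8)| = 8·5, so c = 48 or c = −32.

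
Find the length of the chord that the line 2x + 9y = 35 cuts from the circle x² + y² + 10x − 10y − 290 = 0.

From the line, y = (35 − 2x)/9. Substituting:
85x² + 850x − 25415 = 0  ⟹  x² + 10x − 299 = 0
x = 13 or x = −23, giving (13, 1) and (−23, 9).
Chord length = distance between (13, 1) and (−23, 9) = √1360 = 4√85.

4√85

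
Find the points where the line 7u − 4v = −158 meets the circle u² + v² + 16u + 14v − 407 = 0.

Substitute v = (158 + 7u)/4:
65u² + 2860u + 27300 = 0  ⟹  u² + 44u + 420 = 0
u = −14 or u = −30, giving (−14, 15) and (−30, −13).

(−30, −13) and (−14, 15)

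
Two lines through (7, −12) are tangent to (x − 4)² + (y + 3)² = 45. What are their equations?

Write the tangent as mx − y + (−12 − m·(7)) = 0 and set its distance from the centre to 3√5:
[m·(−3) − (9)]² = 45(m² + 1)
2m² − 3m − 2 = 0, so m = 2 or m = −1/2.
Through (7, −12) these give 2x − y = 26 and x + 2y = −17.

2x − y = 26 and x + 2y = −17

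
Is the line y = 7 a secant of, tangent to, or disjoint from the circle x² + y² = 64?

secant

Substituting the line into the circle gives x² − 15 = 0.
Δ = 0 − (−60) = 60.
Two real roots: the line is a secant.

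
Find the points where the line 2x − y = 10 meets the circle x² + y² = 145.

Substitute y = 2x − 10:
5x² − 40x − 45 = 0  ⟹  x² − 8x − 9 = 0
x = 9 or x = −1, giving (9, 8) and (−1, −12).

(−1, −12) and (9, 8)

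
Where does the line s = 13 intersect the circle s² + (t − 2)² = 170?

The line gives s = 13. Substituting into the circle:
t² − 4t + 3 = 0
t = 3 or t = 1, giving (13, 3) and (13, 1).

(13, 1) and (13, 3)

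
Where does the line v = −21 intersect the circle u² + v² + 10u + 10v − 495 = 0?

From the line, v = −21. Substituting:
u² + 10u − 264 = 0
u = 12 or u = −22, giving (12, −21) and (−22, −21).

(−22, −21) and (12, −21)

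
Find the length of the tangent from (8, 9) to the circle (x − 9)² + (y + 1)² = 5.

4√6

Centre (9, −1), r² = 5. |PO|² = (−1)² + (10)² = 101.
The tangent meets the radius at right angles, so tangent² = |PO|² − r² = 101 − 5 = 96.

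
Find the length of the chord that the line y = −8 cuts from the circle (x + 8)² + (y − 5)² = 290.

22

From the line, y = −8. Substituting:
x² + 16x − 57 = 0
x = 3 or x = −19, giving (3, −8) and (−19, −8).
|(3, −8) − (−19, −8)| = √((22)² + (0)²) = 22.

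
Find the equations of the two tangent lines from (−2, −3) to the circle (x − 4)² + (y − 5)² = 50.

A line y − (−3) = m(x − (−2)) is tangent when its distance from (4, 5) is 5√2:
[m·(6) − (8)]² = 50(m² + 1)
7m² + 48m − 7 = 0, so m = 1/7 or m = −7.
Through (−2, −3) these give x − 7y = 19 and 7x + y = −17.

x − 7y = 19 and 7x + y = −17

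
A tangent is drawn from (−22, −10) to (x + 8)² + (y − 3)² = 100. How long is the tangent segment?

With centre O = (−8, 3), |OP|² = 365 and r² = 100.
The tangent meets the radius at right angles, so tangent² = |PO|² − r² = 365 − 100 = 265.

√265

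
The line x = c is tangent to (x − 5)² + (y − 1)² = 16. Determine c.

c = 1 or c = 9

Tangency holds when the distance from the centre (5, 1) to the line equals the radius 4:
|1·5 + 0·1 − c| / √1 = 4
|c − (5)| = 4, so c = 9 or c = 1.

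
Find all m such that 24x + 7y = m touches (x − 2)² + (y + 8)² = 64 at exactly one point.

Tangency holds when the distance from the centre (2, −8) to the line equals the radius 8:
|24·2 + 7·(−8) − m| / √625 = 8
|m − (−8)| = 8·25, so m = 192 or m = −208.

m = −208 or m = 192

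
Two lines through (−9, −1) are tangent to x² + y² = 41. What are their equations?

Write the tangent as mx − y + (−1 − m·(−9)) = 0 and set its distance from the centre to √41:
[m·(9) − (1)]² = 41(m² + 1)
20m² − 9m − 20 = 0, so m = −4/5 or m = 5/4.
With m = −4/5: 4x + 5y = −41. With m = 5/4: 5x − 4y = −41.

4x + 5y = −41 and 5x − 4y = −41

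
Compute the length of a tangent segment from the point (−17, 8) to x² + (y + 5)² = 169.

The centre is (0, −5) and r = 13. The square of the distance from P to the centre is 289 + 169 = 458.
Power of the point: PT² = |PO|² − r² = 289, so PT = 17.

17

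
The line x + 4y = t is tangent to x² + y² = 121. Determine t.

The line touches the circle iff its distance from (0, 0) is 11:
|1·0 + 4·0 − t| / √17 = 11
|t| = 11√17.

t = ±11√17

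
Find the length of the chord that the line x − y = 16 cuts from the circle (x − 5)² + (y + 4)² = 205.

Express y = x − 16 and substitute into the circle:
2x² − 34x − 36 = 0  ⟹  x² − 17x − 18 = 0
x = 18 or x = −1, giving (18, 2) and (−1, −17).
|(18, 2) − (−1, −17)| = √((19)² + (19)²) = 19√2.

19√2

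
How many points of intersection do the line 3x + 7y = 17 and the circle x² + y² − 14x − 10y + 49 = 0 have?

Substituting the line into the circle gives 58x² − 578x + 1500 = 0.
Discriminant = (−578)² − 4·58·(1500) = −13916 < 0.
No real roots: the line does not meet the circle.

0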